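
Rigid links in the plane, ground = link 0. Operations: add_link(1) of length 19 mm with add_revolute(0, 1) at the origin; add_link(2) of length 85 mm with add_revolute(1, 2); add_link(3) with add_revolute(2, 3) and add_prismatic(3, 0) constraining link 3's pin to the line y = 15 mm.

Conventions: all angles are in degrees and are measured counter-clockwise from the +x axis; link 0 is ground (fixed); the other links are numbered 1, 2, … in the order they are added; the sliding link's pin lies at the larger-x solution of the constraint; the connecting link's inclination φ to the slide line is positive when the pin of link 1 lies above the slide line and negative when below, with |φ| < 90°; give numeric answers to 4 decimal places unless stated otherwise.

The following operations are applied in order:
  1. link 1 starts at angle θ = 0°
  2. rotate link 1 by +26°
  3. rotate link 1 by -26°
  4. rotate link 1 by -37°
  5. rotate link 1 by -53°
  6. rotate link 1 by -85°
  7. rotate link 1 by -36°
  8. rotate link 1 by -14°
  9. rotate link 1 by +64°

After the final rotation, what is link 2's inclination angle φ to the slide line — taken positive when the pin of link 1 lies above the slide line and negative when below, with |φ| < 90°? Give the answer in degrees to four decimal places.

geometry: r = 19 mm, L = 85 mm, e = 15 mm; θ starts at 0°
rotate link 1 by +26°: θ ← 0° +26° = 26°
rotate link 1 by -26°: θ ← 26° -26° = 0°
rotate link 1 by -37°: θ ← 0° -37° = -37°
rotate link 1 by -53°: θ ← -37° -53° = -90°
rotate link 1 by -85°: θ ← -90° -85° = -175°
rotate link 1 by -36°: θ ← -175° -36° = -211°
rotate link 1 by -14°: θ ← -211° -14° = -225°
rotate link 1 by +64°: θ ← -225° +64° = -161°
h = r sin θ − e = -6.185795 − 15 = -21.185795
sin φ = h / L = -21.185795 / 85 = -0.24924465
φ = arcsin(-0.24924465) = -14.432819°

-14.4328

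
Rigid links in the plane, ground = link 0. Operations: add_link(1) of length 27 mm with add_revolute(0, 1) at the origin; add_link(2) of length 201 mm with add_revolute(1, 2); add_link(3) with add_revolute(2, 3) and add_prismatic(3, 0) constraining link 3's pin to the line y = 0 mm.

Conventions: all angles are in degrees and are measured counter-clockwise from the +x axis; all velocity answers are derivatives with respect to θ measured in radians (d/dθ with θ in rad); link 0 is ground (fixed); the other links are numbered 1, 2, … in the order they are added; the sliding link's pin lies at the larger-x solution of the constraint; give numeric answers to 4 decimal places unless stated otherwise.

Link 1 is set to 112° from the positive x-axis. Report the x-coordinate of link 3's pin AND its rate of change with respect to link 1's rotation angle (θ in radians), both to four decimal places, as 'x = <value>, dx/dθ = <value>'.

geometry: r = 27 mm, L = 201 mm, e = 0 mm
crank pin P = (r cos θ, r sin θ) = (-10.114378, 25.033964)
h = r sin θ − e = 25.033964 − 0 = 25.033964
x = r cos θ + √(L² − h²) = -10.114378 + 199.434953 = 189.320575
dx/dθ = −r sin θ − h·r cos θ/√(L² − h²) (θ in radians; h = 25.033964) = -23.764362

x = 189.3206, dx/dθ = -23.7644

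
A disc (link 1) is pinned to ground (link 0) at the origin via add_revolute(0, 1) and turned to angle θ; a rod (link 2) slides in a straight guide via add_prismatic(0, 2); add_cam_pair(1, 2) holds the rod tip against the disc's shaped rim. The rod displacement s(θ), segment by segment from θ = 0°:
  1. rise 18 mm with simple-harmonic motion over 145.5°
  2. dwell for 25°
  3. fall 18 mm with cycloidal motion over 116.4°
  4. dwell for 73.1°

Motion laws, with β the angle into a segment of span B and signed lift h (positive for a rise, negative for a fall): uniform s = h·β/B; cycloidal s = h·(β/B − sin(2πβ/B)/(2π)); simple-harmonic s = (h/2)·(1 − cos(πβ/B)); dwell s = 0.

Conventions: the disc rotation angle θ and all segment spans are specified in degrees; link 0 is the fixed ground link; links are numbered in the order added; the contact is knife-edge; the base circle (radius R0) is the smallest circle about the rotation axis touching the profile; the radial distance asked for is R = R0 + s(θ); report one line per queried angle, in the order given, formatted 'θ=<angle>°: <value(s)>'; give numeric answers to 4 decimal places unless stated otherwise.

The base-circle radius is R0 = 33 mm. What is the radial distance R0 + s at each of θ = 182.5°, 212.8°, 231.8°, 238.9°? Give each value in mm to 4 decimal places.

segment 1 (0° to 145.5°, simple-harmonic, h = 18) is passed completely: s = 0.0000 + (18) = 18.0000
segment 2 (145.5° to 170.5°, dwell): s unchanged at 18.0000
θ = 182.5° falls in segment 3 (170.5° to 286.9°, cycloidal, h = -18): β = 182.5 − 170.5 = 12°, B = 116.4°; Δs = -18·(0.1031 − sin(2π·0.1031)/(2π)) = -0.1271; s = 18.0000 − 0.1271 = 17.8729
θ = 212.8° falls in segment 3 (170.5° to 286.9°, cycloidal, h = -18): β = 212.8 − 170.5 = 42.3°, B = 116.4°; Δs = -18·(0.3634 − sin(2π·0.3634)/(2π)) = -4.3734; s = 18.0000 − 4.3734 = 13.6266
θ = 231.8° falls in segment 3 (170.5° to 286.9°, cycloidal, h = -18): β = 231.8 − 170.5 = 61.3°, B = 116.4°; Δs = -18·(0.5266 − sin(2π·0.5266)/(2π)) = -9.9565; s = 18.0000 − 9.9565 = 8.0435
θ = 238.9° falls in segment 3 (170.5° to 286.9°, cycloidal, h = -18): β = 238.9 − 170.5 = 68.4°, B = 116.4°; Δs = -18·(0.5876 − sin(2π·0.5876)/(2π)) = -12.0761; s = 18.0000 − 12.0761 = 5.9239
θ=182.5°: R = R0 + s = 33 + 17.8729 = 50.8729
θ=212.8°: R = R0 + s = 33 + 13.6266 = 46.6266
θ=231.8°: R = R0 + s = 33 + 8.0435 = 41.0435
θ=238.9°: R = R0 + s = 33 + 5.9239 = 38.9239

θ=182.5°: 50.8729
θ=212.8°: 46.6266
θ=231.8°: 41.0435
θ=238.9°: 38.9239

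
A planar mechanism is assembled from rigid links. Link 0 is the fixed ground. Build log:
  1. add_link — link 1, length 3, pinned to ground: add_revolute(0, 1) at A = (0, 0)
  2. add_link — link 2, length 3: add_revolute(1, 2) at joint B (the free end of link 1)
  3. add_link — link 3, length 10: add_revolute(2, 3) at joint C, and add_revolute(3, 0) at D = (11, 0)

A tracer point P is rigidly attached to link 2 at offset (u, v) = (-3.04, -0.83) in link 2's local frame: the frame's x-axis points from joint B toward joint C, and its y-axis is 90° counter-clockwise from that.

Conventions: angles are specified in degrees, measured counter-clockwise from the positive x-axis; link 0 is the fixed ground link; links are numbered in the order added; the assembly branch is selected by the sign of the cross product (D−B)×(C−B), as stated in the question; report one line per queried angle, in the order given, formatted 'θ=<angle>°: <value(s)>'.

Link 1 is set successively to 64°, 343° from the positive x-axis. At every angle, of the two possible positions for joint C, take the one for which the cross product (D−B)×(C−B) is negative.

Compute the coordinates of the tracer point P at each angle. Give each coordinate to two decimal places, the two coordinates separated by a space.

A=(0,0), D=(11.00,0)
θ=64°: B = A + 3.00·(cos64°, sin64°) = (1.3151, 2.6964)
θ=64°: |BD| = 10.0532
θ=64°: circle(B,3.00) ∩ circle(D,10.00): a=0.5007, h=2.9579
θ=64°:   candidates: C₊=(2.5908,5.4116) cross=29.737; C₋=(1.0041,-0.2875) cross=-29.737
θ=64°:   branch - wants cross < 0 → take C=(1.0041,-0.2875) (cross=-29.737)
θ=64°: ex = (C−B)/|BC| = (-0.1037,-0.9946); ey = (0.9946,-0.1037)
θ=64°: P = B + -3.04·ex + -0.83·ey = (0.8047,5.8060)
θ=343°: B = A + 3.00·(cos343°, sin343°) = (2.8689, -0.8771)
θ=343°: |BD| = 8.1783
θ=343°: circle(B,3.00) ∩ circle(D,10.00): a=-1.4744, h=2.6127
θ=343°:   candidates: C₊=(1.1228,1.5624) cross=21.367; C₋=(1.6832,-3.6329) cross=-21.367
θ=343°:   branch - wants cross < 0 → take C=(1.6832,-3.6329) (cross=-21.367)
θ=343°: ex = (C−B)/|BC| = (-0.3952,-0.9186); ey = (0.9186,-0.3952)
θ=343°: P = B + -3.04·ex + -0.83·ey = (3.3080,2.2434)

θ=64°: 0.80 5.81
θ=343°: 3.31 2.24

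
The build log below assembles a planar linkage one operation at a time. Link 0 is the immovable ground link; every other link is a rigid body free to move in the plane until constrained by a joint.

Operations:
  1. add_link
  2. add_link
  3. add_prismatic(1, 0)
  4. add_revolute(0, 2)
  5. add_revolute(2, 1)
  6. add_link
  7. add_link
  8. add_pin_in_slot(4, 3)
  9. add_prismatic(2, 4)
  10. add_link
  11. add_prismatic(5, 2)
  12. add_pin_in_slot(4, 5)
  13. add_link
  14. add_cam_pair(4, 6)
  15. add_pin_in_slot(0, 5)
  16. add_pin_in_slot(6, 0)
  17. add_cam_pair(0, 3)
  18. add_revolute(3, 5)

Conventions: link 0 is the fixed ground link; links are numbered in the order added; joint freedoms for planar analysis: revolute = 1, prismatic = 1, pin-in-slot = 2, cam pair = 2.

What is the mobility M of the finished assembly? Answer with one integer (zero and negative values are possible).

link 0 = ground. State L|J1|J2 = 1|0|0
+link1  2|0|0
+link2  3|0|0
P(1,0) f=1→J1  3|1|0
R(0,2) f=1→J1  3|2|0
R(2,1) f=1→J1  3|3|0
+link3  4|3|0
+link4  5|3|0
PS(4,3) f=2→J2  5|3|1
P(2,4) f=1→J1  5|4|1
+link5  6|4|1
P(5,2) f=1→J1  6|5|1
PS(4,5) f=2→J2  6|5|2
+link6  7|5|2
C(4,6) f=2→J2  7|5|3
PS(0,5) f=2→J2  7|5|4
PS(6,0) f=2→J2  7|5|5
C(0,3) f=2→J2  7|5|6
R(3,5) f=1→J1  7|6|6
M = 3(7−1)−2·6−6 = 18−12−6 = 0

M = 0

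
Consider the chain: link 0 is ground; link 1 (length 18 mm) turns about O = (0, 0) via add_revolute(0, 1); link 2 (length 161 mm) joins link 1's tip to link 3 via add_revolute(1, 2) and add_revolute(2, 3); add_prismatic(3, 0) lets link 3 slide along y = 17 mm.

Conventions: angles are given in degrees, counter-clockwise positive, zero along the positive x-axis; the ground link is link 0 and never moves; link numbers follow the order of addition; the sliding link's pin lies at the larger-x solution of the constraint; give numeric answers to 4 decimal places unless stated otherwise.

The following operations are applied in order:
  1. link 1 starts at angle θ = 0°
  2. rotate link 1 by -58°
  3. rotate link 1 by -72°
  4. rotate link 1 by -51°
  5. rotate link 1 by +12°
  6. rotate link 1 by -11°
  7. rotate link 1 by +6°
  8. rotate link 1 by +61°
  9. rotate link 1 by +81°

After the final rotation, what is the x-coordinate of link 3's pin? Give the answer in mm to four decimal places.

geometry: r = 18 mm, L = 161 mm, e = 17 mm; θ starts at 0°
rotate link 1 by -58°: θ ← 0° -58° = -58°
rotate link 1 by -72°: θ ← -58° -72° = -130°
rotate link 1 by -51°: θ ← -130° -51° = -181°
rotate link 1 by +12°: θ ← -181° +12° = -169°
rotate link 1 by -11°: θ ← -169° -11° = -180°
rotate link 1 by +6°: θ ← -180° +6° = -174°
rotate link 1 by +61°: θ ← -174° +61° = -113°
rotate link 1 by +81°: θ ← -113° +81° = -32°
crank pin P = (r cos θ, r sin θ) = (15.264866, -9.538547)
h = r sin θ − e = -9.538547 − 17 = -26.538547
x = r cos θ + √(L² − h²) = 15.264866 + 158.797687 = 174.062553

174.0626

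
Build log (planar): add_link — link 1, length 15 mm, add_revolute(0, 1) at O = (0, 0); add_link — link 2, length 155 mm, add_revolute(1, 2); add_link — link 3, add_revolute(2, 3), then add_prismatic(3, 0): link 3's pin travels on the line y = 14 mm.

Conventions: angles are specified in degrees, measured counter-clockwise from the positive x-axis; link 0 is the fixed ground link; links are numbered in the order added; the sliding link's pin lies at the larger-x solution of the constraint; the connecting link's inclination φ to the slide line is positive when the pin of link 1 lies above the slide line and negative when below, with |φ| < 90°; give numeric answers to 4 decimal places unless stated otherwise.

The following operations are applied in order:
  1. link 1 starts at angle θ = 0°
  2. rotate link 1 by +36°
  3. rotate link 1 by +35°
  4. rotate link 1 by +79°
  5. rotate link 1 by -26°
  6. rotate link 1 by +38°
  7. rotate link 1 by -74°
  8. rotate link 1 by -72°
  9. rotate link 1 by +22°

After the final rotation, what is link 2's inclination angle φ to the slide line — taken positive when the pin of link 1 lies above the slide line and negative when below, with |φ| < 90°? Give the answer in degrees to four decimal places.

geometry: r = 15 mm, L = 155 mm, e = 14 mm; θ starts at 0°
rotate link 1 by +36°: θ ← 0° +36° = 36°
rotate link 1 by +35°: θ ← 36° +35° = 71°
rotate link 1 by +79°: θ ← 71° +79° = 150°
rotate link 1 by -26°: θ ← 150° -26° = 124°
rotate link 1 by +38°: θ ← 124° +38° = 162°
rotate link 1 by -74°: θ ← 162° -74° = 88°
rotate link 1 by -72°: θ ← 88° -72° = 16°
rotate link 1 by +22°: θ ← 16° +22° = 38°
h = r sin θ − e = 9.234922 − 14 = -4.765078
sin φ = h / L = -4.765078 / 155 = -0.03074244
φ = arcsin(-0.03074244) = -1.761690°

-1.7617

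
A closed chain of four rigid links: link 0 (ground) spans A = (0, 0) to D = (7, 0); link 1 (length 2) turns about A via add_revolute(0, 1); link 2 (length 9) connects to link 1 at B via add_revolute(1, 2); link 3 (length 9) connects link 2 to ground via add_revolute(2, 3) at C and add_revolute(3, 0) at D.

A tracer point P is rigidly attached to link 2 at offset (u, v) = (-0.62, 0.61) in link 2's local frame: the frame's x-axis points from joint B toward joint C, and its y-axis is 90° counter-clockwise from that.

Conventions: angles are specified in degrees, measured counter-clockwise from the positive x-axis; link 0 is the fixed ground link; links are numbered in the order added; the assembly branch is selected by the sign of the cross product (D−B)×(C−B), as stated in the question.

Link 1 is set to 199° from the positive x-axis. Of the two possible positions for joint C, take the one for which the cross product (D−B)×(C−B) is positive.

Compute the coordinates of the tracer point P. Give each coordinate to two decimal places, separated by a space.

A=(0,0), D=(7.00,0)
B = A + 2.00·(cos199°, sin199°) = (-1.8910, -0.6511)
|BD| = 8.9148
circle(B,9.00) ∩ circle(D,9.00): a=4.4574, h=7.8187
  candidates: C₊=(1.9834,7.4722) cross=69.702; C₋=(3.1256,-8.1233) cross=-69.702
  branch + wants cross > 0 → take C=(1.9834,7.4722) (cross=69.702)
ex = (C−B)/|BC| = (0.4305,0.9026); ey = (-0.9026,0.4305)
P = B + -0.62·ex + 0.61·ey = (-2.7085,-0.9481)

-2.71 -0.95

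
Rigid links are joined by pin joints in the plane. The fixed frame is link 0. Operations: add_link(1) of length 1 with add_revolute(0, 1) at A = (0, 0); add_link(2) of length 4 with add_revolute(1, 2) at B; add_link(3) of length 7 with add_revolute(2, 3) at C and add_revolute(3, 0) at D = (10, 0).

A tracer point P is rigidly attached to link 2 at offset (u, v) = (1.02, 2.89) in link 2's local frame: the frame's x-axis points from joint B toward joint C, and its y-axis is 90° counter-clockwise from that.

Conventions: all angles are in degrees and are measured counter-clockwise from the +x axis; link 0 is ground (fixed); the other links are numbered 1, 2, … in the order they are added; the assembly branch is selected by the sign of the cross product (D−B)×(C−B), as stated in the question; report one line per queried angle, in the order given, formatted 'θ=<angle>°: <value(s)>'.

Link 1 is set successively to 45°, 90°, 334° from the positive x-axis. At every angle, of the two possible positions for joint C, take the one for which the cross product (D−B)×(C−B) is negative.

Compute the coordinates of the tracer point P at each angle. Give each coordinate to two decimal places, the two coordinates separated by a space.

A=(0,0), D=(10.00,0)
θ=45°: B = A + 1.00·(cos45°, sin45°) = (0.7071, 0.7071)
θ=45°: |BD| = 9.3198
θ=45°: circle(B,4.00) ∩ circle(D,7.00): a=2.8894, h=2.7661
θ=45°:   candidates: C₊=(3.7981,3.2460) cross=25.779; C₋=(3.3784,-2.2702) cross=-25.779
θ=45°:   branch - wants cross < 0 → take C=(3.3784,-2.2702) (cross=-25.779)
θ=45°: ex = (C−B)/|BC| = (0.6678,-0.7443); ey = (0.7443,0.6678)
θ=45°: P = B + 1.02·ex + 2.89·ey = (3.5394,1.8779)
θ=90°: B = A + 1.00·(cos90°, sin90°) = (0.0000, 1.0000)
θ=90°: |BD| = 10.0499
θ=90°: circle(B,4.00) ∩ circle(D,7.00): a=3.3831, h=2.1341
θ=90°:   candidates: C₊=(3.5787,2.7869) cross=21.448; C₋=(3.1540,-1.4602) cross=-21.448
θ=90°:   branch - wants cross < 0 → take C=(3.1540,-1.4602) (cross=-21.448)
θ=90°: ex = (C−B)/|BC| = (0.7885,-0.6150); ey = (0.6150,0.7885)
θ=90°: P = B + 1.02·ex + 2.89·ey = (2.5817,2.6514)
θ=334°: B = A + 1.00·(cos334°, sin334°) = (0.8988, -0.4384)
θ=334°: |BD| = 9.1118
θ=334°: circle(B,4.00) ∩ circle(D,7.00): a=2.7450, h=2.9094
θ=334°:   candidates: C₊=(3.5007,2.5998) cross=26.510; C₋=(3.7806,-3.2124) cross=-26.510
θ=334°:   branch - wants cross < 0 → take C=(3.7806,-3.2124) (cross=-26.510)
θ=334°: ex = (C−B)/|BC| = (0.7205,-0.6935); ey = (0.6935,0.7205)
θ=334°: P = B + 1.02·ex + 2.89·ey = (3.6379,0.9364)

θ=45°: 3.54 1.88
θ=90°: 2.58 2.65
θ=334°: 3.64 0.94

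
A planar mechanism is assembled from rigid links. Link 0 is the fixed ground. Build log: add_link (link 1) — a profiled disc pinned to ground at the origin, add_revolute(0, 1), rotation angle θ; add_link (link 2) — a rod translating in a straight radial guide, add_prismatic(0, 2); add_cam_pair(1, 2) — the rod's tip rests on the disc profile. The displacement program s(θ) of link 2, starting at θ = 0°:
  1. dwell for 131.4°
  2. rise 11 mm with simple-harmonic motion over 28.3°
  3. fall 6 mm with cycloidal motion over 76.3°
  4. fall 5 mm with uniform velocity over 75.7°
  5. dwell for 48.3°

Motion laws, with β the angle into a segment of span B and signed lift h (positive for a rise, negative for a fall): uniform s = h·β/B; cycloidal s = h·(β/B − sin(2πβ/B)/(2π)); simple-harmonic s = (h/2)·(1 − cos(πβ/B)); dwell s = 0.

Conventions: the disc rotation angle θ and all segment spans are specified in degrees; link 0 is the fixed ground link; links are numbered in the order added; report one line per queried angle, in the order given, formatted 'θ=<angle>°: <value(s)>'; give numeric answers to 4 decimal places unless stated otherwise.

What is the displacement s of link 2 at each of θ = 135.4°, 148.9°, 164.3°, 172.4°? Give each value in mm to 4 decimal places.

seg 1 [0°–131.4°] dwell: s stays 0.0000
seg 2 [131.4°–159.7°] simple-harmonic, h=11: θ=135.4° here. β=4, B=28.3. 11/2·(1 − cos(π·0.1413)) = 0.5334 → s = 0.5334
seg 2 [131.4°–159.7°] simple-harmonic, h=11: θ=148.9° here. β=17.5, B=28.3. 11/2·(1 − cos(π·0.6184)) = 7.4985 → s = 7.4985
seg 2 [131.4°–159.7°] simple-harmonic, h=11: full span → s += 11 → s = 11.0000
seg 3 [159.7°–236°] cycloidal, h=-6: θ=164.3° here. β=4.6, B=76.3. -6·(0.0603 − sin(2π·0.0603)/(2π)) = -0.0086 → s = 10.9914
seg 3 [159.7°–236°] cycloidal, h=-6: θ=172.4° here. β=12.7, B=76.3. -6·(0.1664 − sin(2π·0.1664)/(2π)) = -0.1724 → s = 10.8276

θ=135.4°: 0.5334
θ=148.9°: 7.4985
θ=164.3°: 10.9914
θ=172.4°: 10.8276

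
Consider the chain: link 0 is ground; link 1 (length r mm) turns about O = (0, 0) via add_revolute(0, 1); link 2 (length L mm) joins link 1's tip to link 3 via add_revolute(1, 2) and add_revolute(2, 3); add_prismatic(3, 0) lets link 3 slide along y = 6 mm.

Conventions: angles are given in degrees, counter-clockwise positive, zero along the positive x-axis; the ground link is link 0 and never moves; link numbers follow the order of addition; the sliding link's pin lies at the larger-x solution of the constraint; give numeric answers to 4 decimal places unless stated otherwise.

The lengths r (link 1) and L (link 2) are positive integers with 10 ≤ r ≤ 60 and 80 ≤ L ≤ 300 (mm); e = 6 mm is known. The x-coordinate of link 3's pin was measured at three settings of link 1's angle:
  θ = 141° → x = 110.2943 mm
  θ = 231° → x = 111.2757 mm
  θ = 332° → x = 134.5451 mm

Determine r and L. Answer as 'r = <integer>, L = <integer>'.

constraint per measurement: (x − r cos θ)² + (r sin θ − e)² = L²
subtracting the θ₁ and θ₂ equations cancels the r² and L² terms:
r = (x₁² − x₂²) / (2[(x₁cos θ₁ + e sin θ₁) − (x₂cos θ₂ + e sin θ₂)]) = 15.0008 → r = 15
L² = (x₁ − r cos θ₁)² + (r sin θ₁ − e)² = 14883.9980 → L = 122.0000 → L = 122
check at θ₃=332°: x = 134.5451 (printed 134.5451) ✓

r = 15, L = 122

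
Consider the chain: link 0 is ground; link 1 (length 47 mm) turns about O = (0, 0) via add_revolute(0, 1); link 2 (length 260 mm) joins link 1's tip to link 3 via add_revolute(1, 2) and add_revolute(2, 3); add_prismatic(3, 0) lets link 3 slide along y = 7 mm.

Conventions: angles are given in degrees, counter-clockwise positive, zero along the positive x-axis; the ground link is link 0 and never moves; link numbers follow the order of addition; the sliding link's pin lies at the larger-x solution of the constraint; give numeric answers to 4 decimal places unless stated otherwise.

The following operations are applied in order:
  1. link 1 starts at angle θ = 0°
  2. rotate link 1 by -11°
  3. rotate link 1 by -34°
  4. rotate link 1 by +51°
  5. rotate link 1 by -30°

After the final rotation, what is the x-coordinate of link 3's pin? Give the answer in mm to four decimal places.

geometry: r = 47 mm, L = 260 mm, e = 7 mm; θ starts at 0°
rotate link 1 by -11°: θ ← 0° -11° = -11°
rotate link 1 by -34°: θ ← -11° -34° = -45°
rotate link 1 by +51°: θ ← -45° +51° = 6°
rotate link 1 by -30°: θ ← 6° -30° = -24°
crank pin P = (r cos θ, r sin θ) = (42.936637, -19.116622)
h = r sin θ − e = -19.116622 − 7 = -26.116622
x = r cos θ + √(L² − h²) = 42.936637 + 258.684986 = 301.621623

301.6216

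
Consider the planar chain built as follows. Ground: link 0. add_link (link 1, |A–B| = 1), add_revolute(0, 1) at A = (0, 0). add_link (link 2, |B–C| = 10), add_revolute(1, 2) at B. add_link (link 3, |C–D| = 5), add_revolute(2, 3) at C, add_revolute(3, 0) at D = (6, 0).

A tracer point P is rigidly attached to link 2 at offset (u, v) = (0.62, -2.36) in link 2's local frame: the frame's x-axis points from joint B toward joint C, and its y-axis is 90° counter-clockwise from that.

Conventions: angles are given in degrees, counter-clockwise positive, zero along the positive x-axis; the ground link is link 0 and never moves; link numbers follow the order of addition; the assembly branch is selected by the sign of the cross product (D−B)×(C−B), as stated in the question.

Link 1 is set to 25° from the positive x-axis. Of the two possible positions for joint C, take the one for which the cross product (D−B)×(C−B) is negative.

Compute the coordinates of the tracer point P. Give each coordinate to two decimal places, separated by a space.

A=(0,0), D=(6.00,0)
B = A + 1.00·(cos25°, sin25°) = (0.9063, 0.4226)
|BD| = 5.1112
circle(B,10.00) ∩ circle(D,5.00): a=9.8924, h=1.4628
  candidates: C₊=(10.8858,1.0624) cross=7.477; C₋=(10.6439,-1.8531) cross=-7.477
  branch - wants cross < 0 → take C=(10.6439,-1.8531) (cross=-7.477)
ex = (C−B)/|BC| = (0.9738,-0.2276); ey = (0.2276,0.9738)
P = B + 0.62·ex + -2.36·ey = (0.9730,-2.0166)

0.97 -2.02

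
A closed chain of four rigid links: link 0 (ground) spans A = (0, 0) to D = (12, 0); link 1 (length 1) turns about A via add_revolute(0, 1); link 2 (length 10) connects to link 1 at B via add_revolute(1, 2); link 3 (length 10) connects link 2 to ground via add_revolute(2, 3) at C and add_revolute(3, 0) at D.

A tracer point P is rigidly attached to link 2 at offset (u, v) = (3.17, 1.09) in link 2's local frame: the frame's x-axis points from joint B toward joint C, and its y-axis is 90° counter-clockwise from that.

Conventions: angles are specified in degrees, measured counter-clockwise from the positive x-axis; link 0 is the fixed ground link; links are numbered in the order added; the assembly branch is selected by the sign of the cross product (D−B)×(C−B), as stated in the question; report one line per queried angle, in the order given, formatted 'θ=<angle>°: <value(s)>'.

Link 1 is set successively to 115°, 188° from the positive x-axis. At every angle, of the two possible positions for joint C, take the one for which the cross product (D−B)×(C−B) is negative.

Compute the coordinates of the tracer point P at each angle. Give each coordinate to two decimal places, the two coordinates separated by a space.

A=(0,0), D=(12.00,0)
θ=115°: B = A + 1.00·(cos115°, sin115°) = (-0.4226, 0.9063)
θ=115°: |BD| = 12.4556
θ=115°: circle(B,10.00) ∩ circle(D,10.00): a=6.2278, h=7.8240
θ=115°:   candidates: C₊=(6.3580,8.2564) cross=97.452; C₋=(5.2194,-7.3501) cross=-97.452
θ=115°:   branch - wants cross < 0 → take C=(5.2194,-7.3501) (cross=-97.452)
θ=115°: ex = (C−B)/|BC| = (0.5642,-0.8256); ey = (0.8256,0.5642)
θ=115°: P = B + 3.17·ex + 1.09·ey = (2.2658,-1.0960)
θ=188°: B = A + 1.00·(cos188°, sin188°) = (-0.9903, -0.1392)
θ=188°: |BD| = 12.9910
θ=188°: circle(B,10.00) ∩ circle(D,10.00): a=6.4955, h=7.6032
θ=188°:   candidates: C₊=(5.4234,7.5332) cross=98.773; C₋=(5.5863,-7.6723) cross=-98.773
θ=188°:   branch - wants cross < 0 → take C=(5.5863,-7.6723) (cross=-98.773)
θ=188°: ex = (C−B)/|BC| = (0.6577,-0.7533); ey = (0.7533,0.6577)
θ=188°: P = B + 3.17·ex + 1.09·ey = (1.9156,-1.8103)

θ=115°: 2.27 -1.10
θ=188°: 1.92 -1.81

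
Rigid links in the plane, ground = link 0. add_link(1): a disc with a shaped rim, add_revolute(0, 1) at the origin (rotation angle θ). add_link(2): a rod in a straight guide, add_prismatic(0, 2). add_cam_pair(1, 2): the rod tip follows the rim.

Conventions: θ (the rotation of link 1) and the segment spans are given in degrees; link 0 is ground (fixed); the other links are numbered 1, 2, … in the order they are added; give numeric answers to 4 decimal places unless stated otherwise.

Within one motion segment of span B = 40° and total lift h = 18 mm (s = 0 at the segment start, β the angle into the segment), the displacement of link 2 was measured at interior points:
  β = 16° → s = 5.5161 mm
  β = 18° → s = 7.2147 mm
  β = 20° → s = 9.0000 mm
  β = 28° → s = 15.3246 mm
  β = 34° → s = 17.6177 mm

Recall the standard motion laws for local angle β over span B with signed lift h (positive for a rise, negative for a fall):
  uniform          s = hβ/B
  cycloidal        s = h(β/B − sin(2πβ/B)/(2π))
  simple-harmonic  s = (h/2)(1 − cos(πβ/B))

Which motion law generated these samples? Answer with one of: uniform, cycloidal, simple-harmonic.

candidates at β/B = r: uniform s = h·r (linear in β); cycloidal s = h·(r − sin(2πr)/(2π)); simple-harmonic s = (h/2)(1 − cos(πr))
β=16°: printed 5.5161 | uniform 7.2000, cycloidal 5.5161, simple-harmonic 6.2188
β=18°: printed 7.2147 | uniform 8.1000, cycloidal 7.2147, simple-harmonic 7.5921
β=20°: printed 9.0000 | uniform 9.0000, cycloidal 9.0000, simple-harmonic 9.0000
β=28°: printed 15.3246 | uniform 12.6000, cycloidal 15.3246, simple-harmonic 14.2901
β=34°: printed 17.6177 | uniform 15.3000, cycloidal 17.6177, simple-harmonic 17.0191
only one law matches every sample → cycloidal

cycloidal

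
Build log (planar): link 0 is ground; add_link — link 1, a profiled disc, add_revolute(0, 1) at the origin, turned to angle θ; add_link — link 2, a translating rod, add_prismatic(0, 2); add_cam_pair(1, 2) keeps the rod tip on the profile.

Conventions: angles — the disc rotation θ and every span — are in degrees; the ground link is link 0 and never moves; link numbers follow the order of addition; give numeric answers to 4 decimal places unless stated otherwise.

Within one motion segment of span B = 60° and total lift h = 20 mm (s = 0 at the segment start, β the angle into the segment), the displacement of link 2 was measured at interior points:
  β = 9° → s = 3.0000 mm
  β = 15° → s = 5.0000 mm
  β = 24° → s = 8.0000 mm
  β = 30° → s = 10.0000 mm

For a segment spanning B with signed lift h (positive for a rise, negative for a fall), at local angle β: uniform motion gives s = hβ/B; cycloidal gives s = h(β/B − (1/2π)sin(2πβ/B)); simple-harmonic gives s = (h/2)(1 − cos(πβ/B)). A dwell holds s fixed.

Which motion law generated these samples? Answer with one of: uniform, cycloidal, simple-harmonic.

candidates at β/B = r: uniform s = h·r (linear in β); cycloidal s = h·(r − sin(2πr)/(2π)); simple-harmonic s = (h/2)(1 − cos(πr))
β=9°: printed 3.0000 | uniform 3.0000, cycloidal 0.4248, simple-harmonic 1.0899
β=15°: printed 5.0000 | uniform 5.0000, cycloidal 1.8169, simple-harmonic 2.9289
β=24°: printed 8.0000 | uniform 8.0000, cycloidal 6.1290, simple-harmonic 6.9098
β=30°: printed 10.0000 | uniform 10.0000, cycloidal 10.0000, simple-harmonic 10.0000
only one law matches every sample → uniform

uniform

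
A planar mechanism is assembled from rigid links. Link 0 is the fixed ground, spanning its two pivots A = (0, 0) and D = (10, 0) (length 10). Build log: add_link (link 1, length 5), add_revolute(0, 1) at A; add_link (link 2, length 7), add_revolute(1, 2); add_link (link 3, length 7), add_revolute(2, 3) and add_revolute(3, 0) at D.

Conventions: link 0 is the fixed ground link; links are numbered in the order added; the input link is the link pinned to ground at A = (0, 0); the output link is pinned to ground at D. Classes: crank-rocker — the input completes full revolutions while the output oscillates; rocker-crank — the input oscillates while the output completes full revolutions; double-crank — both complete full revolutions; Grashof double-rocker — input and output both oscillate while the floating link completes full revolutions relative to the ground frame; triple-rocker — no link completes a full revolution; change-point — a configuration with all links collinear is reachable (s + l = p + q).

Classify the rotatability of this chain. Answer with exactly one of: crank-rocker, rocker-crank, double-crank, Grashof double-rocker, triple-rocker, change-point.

lengths: ground=10, input=5, coupler=7, output=7
sorted: s=5 (shortest), l=10 (longest), p+q=14
s + l = 15 vs p + q = 14
s + l > p + q → non-Grashof → no link fully rotates → triple-rocker

triple-rocker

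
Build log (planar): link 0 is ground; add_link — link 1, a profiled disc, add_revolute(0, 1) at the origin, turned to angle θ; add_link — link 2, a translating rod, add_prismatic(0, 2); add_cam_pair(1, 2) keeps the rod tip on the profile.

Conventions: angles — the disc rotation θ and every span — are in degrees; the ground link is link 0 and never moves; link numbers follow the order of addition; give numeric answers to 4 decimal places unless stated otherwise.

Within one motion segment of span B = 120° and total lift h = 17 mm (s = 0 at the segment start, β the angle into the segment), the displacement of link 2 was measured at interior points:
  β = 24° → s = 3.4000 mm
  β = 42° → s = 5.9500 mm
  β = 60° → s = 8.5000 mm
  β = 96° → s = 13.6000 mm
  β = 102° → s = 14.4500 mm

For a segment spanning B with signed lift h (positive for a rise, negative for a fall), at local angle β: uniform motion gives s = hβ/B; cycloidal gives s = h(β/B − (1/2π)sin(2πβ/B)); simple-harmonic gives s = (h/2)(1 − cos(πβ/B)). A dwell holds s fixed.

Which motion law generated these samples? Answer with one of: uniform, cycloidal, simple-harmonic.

candidates at β/B = r: uniform s = h·r (linear in β); cycloidal s = h·(r − sin(2πr)/(2π)); simple-harmonic s = (h/2)(1 − cos(πr))
β=24°: printed 3.4000 | uniform 3.4000, cycloidal 0.8268, simple-harmonic 1.6234
β=42°: printed 5.9500 | uniform 5.9500, cycloidal 3.7611, simple-harmonic 4.6411
β=60°: printed 8.5000 | uniform 8.5000, cycloidal 8.5000, simple-harmonic 8.5000
β=96°: printed 13.6000 | uniform 13.6000, cycloidal 16.1732, simple-harmonic 15.3766
β=102°: printed 14.4500 | uniform 14.4500, cycloidal 16.6389, simple-harmonic 16.0736
only one law matches every sample → uniform

uniform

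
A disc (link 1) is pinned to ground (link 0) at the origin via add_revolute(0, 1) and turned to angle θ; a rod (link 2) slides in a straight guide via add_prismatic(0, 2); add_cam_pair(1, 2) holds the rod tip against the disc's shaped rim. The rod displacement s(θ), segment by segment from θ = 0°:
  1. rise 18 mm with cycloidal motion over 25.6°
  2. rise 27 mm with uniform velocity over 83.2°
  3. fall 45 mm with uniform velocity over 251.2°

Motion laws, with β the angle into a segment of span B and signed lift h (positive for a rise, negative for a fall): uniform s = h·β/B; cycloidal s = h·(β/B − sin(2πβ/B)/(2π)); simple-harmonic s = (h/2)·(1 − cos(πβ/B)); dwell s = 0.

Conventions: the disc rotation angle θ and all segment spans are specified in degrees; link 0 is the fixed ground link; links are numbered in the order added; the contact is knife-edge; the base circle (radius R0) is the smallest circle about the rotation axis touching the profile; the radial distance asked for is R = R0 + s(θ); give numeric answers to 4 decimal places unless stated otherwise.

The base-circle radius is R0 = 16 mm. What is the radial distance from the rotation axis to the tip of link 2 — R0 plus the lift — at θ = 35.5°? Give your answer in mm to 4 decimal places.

segment 1 (0° to 25.6°, cycloidal, h = 18) is passed completely: s = 0.0000 + (18) = 18.0000
θ = 35.5° falls in segment 2 (25.6° to 108.8°, uniform, h = 27): β = 35.5 − 25.6 = 9.9°, B = 83.2°; Δs = 27·9.9/83.2 = 3.2127; s = 18.0000 + 3.2127 = 21.2127
R = R0 + s = 16 + 21.2127 = 37.2127

37.2127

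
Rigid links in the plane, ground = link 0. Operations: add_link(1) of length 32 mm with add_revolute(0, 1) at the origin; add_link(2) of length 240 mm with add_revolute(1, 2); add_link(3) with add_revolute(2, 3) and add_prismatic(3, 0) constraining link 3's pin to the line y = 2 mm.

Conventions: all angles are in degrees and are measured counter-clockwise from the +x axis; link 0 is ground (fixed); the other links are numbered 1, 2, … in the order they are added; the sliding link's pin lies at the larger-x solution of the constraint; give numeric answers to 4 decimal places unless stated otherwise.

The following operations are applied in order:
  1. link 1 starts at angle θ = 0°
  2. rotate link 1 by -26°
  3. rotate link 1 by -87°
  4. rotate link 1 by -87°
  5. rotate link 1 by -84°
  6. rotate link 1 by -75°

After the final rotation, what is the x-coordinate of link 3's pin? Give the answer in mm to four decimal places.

geometry: r = 32 mm, L = 240 mm, e = 2 mm; θ starts at 0°
rotate link 1 by -26°: θ ← 0° -26° = -26°
rotate link 1 by -87°: θ ← -26° -87° = -113°
rotate link 1 by -87°: θ ← -113° -87° = -200°
rotate link 1 by -84°: θ ← -200° -84° = -284°
rotate link 1 by -75°: θ ← -284° -75° = -359°
crank pin P = (r cos θ, r sin θ) = (31.995126, 0.558477)
h = r sin θ − e = 0.558477 − 2 = -1.441523
x = r cos θ + √(L² − h²) = 31.995126 + 239.995671 = 271.990797

271.9908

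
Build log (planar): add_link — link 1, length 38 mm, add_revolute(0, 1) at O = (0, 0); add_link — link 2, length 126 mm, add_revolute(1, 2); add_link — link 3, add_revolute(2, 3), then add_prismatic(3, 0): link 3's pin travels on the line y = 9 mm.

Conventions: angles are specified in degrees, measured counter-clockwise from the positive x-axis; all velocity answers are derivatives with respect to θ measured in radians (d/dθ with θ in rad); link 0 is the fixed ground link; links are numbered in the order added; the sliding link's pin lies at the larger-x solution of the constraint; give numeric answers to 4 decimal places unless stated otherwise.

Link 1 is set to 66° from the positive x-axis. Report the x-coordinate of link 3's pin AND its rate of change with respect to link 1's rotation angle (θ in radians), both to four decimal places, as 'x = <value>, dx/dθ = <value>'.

geometry: r = 38 mm, L = 126 mm, e = 9 mm
crank pin P = (r cos θ, r sin θ) = (15.455992, 34.714727)
h = r sin θ − e = 34.714727 − 9 = 25.714727
x = r cos θ + √(L² − h²) = 15.455992 + 123.348096 = 138.804088
dx/dθ = −r sin θ − h·r cos θ/√(L² − h²) (θ in radians; h = 25.714727) = -37.936882

x = 138.8041, dx/dθ = -37.9369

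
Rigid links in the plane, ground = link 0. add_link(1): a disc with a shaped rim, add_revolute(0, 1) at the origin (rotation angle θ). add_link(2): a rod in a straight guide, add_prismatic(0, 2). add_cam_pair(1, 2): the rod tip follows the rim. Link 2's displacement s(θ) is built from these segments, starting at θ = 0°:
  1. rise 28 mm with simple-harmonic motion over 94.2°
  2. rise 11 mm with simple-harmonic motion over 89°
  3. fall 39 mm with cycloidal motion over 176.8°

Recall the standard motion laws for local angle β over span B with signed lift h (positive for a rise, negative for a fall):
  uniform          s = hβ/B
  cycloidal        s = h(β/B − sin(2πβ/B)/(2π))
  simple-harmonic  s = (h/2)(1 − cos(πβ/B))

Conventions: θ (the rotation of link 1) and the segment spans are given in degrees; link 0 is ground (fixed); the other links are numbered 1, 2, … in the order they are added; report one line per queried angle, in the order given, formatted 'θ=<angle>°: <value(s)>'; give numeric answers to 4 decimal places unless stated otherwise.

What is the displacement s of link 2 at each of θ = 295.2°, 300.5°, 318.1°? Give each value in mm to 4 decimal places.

segment 1 (0° to 94.2°, simple-harmonic, h = 28) is passed completely: s = 0.0000 + (28) = 28.0000
segment 2 (94.2° to 183.2°, simple-harmonic, h = 11) is passed completely: s = 28.0000 + (11) = 39.0000
θ = 295.2° falls in segment 3 (183.2° to 360°, cycloidal, h = -39): β = 295.2 − 183.2 = 112°, B = 176.8°; Δs = -39·(0.6335 − sin(2π·0.6335)/(2π)) = -29.3225; s = 39.0000 − 29.3225 = 9.6775
θ = 300.5° falls in segment 3 (183.2° to 360°, cycloidal, h = -39): β = 300.5 − 183.2 = 117.3°, B = 176.8°; Δs = -39·(0.6635 − sin(2π·0.6635)/(2π)) = -31.1869; s = 39.0000 − 31.1869 = 7.8131
θ = 318.1° falls in segment 3 (183.2° to 360°, cycloidal, h = -39): β = 318.1 − 183.2 = 134.9°, B = 176.8°; Δs = -39·(0.7630 − sin(2π·0.7630)/(2π)) = -35.9437; s = 39.0000 − 35.9437 = 3.0563

θ=295.2°: 9.6775
θ=300.5°: 7.8131
θ=318.1°: 3.0563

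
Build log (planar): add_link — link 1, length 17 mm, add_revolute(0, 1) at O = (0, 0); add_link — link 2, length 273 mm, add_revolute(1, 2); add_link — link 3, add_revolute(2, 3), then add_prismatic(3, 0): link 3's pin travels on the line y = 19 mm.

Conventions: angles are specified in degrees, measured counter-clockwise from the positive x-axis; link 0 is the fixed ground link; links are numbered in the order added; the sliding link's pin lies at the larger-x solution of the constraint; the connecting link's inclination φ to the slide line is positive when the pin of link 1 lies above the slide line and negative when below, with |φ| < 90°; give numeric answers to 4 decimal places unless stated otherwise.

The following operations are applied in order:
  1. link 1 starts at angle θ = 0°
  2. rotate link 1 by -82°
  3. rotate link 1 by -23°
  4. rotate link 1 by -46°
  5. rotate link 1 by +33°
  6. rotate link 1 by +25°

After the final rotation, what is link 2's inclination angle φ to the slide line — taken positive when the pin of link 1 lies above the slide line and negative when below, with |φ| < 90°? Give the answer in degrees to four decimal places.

geometry: r = 17 mm, L = 273 mm, e = 19 mm; θ starts at 0°
rotate link 1 by -82°: θ ← 0° -82° = -82°
rotate link 1 by -23°: θ ← -82° -23° = -105°
rotate link 1 by -46°: θ ← -105° -46° = -151°
rotate link 1 by +33°: θ ← -151° +33° = -118°
rotate link 1 by +25°: θ ← -118° +25° = -93°
h = r sin θ − e = -16.976702 − 19 = -35.976702
sin φ = h / L = -35.976702 / 273 = -0.13178279
φ = arcsin(-0.13178279) = -7.572625°

-7.5726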